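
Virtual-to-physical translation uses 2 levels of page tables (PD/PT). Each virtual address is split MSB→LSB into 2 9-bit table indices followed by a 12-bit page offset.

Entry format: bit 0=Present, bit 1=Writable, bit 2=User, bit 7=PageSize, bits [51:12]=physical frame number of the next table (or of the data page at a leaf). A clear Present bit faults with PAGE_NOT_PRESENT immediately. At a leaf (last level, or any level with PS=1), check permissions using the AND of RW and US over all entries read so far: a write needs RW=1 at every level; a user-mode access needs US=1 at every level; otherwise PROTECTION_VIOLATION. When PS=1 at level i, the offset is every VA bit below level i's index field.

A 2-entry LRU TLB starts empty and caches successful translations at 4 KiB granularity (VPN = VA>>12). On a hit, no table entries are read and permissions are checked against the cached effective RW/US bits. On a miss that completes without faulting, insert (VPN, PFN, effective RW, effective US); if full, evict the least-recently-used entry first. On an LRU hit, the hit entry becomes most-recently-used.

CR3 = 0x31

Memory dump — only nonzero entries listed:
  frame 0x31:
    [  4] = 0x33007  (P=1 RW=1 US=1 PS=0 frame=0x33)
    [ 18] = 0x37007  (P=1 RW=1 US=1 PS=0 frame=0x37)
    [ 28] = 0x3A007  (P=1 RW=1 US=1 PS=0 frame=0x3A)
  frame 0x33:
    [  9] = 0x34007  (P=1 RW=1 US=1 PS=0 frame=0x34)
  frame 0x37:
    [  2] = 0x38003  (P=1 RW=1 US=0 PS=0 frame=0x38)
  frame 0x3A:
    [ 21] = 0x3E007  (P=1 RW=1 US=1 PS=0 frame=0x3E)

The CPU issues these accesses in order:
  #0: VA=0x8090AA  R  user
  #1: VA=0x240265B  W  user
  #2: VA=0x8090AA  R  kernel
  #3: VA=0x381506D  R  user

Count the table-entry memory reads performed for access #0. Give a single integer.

Per-access translation:
#0 VA=0x8090AA (r,user):
  [0] read 0x31 idx=4: raw=0x33007 flags P=1 W=1 U=1 S=0
  [1] read 0x33 idx=9: raw=0x34007 flags P=1 W=1 U=1 S=0
  ✓ 0x340AA  — 2 lookups
#1 VA=0x240265B (w,user):
  [0] read 0x31 idx=18: raw=0x37007 flags P=1 W=1 U=1 S=0
  [1] read 0x37 idx=2: raw=0x38003 flags P=1 W=1 U=0 S=0
  → PROTECTION_VIOLATION  (2 entries read)
#2 VA=0x8090AA (r,kernel):
  TLB hit vpn=0x809 → PA=0x340AA
#3 VA=0x381506D (r,user):
  [0] read 0x31 idx=28: raw=0x3A007 flags P=1 W=1 U=1 S=0
  [1] read 0x3A idx=21: raw=0x3E007 flags P=1 W=1 U=1 S=0
  ✓ 0x3E06D  — 2 lookups

Entries read for #0: 2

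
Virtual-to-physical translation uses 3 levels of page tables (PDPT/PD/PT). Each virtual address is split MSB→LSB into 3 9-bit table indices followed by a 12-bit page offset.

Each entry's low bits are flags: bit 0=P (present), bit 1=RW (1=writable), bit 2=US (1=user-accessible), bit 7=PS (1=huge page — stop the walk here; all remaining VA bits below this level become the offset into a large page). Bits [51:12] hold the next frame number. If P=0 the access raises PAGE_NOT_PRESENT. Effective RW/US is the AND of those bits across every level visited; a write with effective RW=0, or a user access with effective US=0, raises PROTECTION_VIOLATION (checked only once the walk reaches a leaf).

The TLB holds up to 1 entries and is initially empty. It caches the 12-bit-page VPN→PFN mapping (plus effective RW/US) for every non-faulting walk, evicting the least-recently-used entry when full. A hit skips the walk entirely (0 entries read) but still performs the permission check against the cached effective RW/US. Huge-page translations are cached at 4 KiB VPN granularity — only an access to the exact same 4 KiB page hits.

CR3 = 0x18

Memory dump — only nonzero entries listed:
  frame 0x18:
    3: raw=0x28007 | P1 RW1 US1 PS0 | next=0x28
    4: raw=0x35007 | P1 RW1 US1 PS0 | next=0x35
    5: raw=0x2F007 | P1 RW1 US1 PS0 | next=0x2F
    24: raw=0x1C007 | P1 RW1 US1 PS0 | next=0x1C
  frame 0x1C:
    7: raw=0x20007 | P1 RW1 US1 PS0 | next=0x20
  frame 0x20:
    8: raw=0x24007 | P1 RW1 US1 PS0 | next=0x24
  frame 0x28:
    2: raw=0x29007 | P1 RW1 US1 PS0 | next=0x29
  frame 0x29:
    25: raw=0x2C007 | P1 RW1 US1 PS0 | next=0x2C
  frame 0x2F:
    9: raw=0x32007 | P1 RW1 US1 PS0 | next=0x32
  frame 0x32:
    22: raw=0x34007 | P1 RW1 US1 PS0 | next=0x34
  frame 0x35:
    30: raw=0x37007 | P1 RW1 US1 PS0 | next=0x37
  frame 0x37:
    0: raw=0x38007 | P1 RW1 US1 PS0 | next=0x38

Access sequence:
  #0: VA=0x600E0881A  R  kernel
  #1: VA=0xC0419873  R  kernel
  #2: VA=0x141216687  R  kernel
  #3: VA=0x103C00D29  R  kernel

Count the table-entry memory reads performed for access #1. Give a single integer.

Walk each access:
#0 VA=0x600E0881A (r,kernel):
  lvl0: tbl 0x18, slot 24 ⇒ 0x1C007 (P1/RW1/US1/PS0)
  lvl1: tbl 0x1C, slot 7 ⇒ 0x20007 (P1/RW1/US1/PS0)
  lvl2: tbl 0x20, slot 8 ⇒ 0x24007 (P1/RW1/US1/PS0)
  ⇒ phys 0x2481A  [3 reads]
#1 VA=0xC0419873 (r,kernel):
  lvl0: tbl 0x18, slot 3 ⇒ 0x28007 (P1/RW1/US1/PS0)
  lvl1: tbl 0x28, slot 2 ⇒ 0x29007 (P1/RW1/US1/PS0)
  lvl2: tbl 0x29, slot 25 ⇒ 0x2C007 (P1/RW1/US1/PS0)
  ⇒ phys 0x2C873  [3 reads]
#2 VA=0x141216687 (r,kernel):
  lvl0: tbl 0x18, slot 5 ⇒ 0x2F007 (P1/RW1/US1/PS0)
  lvl1: tbl 0x2F, slot 9 ⇒ 0x32007 (P1/RW1/US1/PS0)
  lvl2: tbl 0x32, slot 22 ⇒ 0x34007 (P1/RW1/US1/PS0)
  ⇒ phys 0x34687  [3 reads]
#3 VA=0x103C00D29 (r,kernel):
  lvl0: tbl 0x18, slot 4 ⇒ 0x35007 (P1/RW1/US1/PS0)
  lvl1: tbl 0x35, slot 30 ⇒ 0x37007 (P1/RW1/US1/PS0)
  lvl2: tbl 0x37, slot 0 ⇒ 0x38007 (P1/RW1/US1/PS0)
  ⇒ phys 0x38D29  [3 reads]

Entries read for #1: 3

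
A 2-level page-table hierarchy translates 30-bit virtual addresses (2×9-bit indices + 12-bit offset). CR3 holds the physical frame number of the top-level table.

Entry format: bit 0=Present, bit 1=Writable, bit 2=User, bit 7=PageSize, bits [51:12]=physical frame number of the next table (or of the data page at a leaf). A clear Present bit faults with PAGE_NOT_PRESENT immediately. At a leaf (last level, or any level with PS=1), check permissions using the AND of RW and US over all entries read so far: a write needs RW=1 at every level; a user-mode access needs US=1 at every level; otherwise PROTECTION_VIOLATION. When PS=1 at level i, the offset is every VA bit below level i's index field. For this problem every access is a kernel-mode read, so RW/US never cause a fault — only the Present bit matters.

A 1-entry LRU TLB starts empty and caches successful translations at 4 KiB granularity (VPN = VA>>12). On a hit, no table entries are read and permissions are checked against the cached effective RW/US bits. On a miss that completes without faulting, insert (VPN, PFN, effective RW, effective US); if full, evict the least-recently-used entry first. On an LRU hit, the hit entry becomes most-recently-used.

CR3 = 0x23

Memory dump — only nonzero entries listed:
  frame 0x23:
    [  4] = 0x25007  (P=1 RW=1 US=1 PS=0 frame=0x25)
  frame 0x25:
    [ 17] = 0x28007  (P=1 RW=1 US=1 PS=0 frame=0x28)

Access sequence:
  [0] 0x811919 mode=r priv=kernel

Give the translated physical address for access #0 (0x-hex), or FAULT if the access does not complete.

Trace:
#0 VA=0x811919 (r,kernel):
  lvl0: tbl 0x23, slot 4 ⇒ 0x25007 (P1/RW1/US1/PS0)
  lvl1: tbl 0x25, slot 17 ⇒ 0x28007 (P1/RW1/US1/PS0)
  ⇒ phys 0x28919  [2 reads]

Access #0 PA: 0x28919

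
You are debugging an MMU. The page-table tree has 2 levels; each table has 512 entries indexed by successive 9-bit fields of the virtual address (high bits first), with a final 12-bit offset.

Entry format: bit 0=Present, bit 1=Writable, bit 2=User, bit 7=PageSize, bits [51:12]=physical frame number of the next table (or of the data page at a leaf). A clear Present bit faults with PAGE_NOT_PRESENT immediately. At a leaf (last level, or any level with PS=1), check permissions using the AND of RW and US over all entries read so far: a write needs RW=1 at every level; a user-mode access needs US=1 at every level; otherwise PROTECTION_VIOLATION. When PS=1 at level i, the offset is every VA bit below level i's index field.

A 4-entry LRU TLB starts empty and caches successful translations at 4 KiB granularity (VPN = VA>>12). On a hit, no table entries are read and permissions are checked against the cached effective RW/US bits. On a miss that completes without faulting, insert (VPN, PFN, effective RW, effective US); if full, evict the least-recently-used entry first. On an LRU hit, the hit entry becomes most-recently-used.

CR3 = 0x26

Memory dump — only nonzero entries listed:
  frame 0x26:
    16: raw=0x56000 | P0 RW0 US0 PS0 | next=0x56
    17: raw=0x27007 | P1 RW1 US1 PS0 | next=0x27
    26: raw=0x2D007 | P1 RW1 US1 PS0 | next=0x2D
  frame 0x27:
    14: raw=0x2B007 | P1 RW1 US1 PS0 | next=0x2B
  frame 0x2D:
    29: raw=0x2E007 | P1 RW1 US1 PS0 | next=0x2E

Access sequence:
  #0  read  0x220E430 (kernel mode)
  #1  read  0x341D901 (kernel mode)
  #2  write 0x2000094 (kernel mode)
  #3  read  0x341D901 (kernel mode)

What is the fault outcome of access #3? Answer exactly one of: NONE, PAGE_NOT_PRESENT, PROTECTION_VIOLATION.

Walk each access:
#0 VA=0x220E430 (r,kernel):
  [0] read 0x26 idx=17: raw=0x27007 flags P=1 W=1 U=1 S=0
  [1] read 0x27 idx=14: raw=0x2B007 flags P=1 W=1 U=1 S=0
  → PA=0x2B430  (2 entries read)
#1 VA=0x341D901 (r,kernel):
  [0] read 0x26 idx=26: raw=0x2D007 flags P=1 W=1 U=1 S=0
  [1] read 0x2D idx=29: raw=0x2E007 flags P=1 W=1 U=1 S=0
  → PA=0x2E901  (2 entries read)
#2 VA=0x2000094 (w,kernel):
  [0] read 0x26 idx=16: raw=0x56000 flags P=0 W=0 U=0 S=0
  ✗ PAGE_NOT_PRESENT  [1 reads]
#3 VA=0x341D901 (r,kernel):
  TLB hit vpn=0x341D → PA=0x2E901

Access #3 fault: NONE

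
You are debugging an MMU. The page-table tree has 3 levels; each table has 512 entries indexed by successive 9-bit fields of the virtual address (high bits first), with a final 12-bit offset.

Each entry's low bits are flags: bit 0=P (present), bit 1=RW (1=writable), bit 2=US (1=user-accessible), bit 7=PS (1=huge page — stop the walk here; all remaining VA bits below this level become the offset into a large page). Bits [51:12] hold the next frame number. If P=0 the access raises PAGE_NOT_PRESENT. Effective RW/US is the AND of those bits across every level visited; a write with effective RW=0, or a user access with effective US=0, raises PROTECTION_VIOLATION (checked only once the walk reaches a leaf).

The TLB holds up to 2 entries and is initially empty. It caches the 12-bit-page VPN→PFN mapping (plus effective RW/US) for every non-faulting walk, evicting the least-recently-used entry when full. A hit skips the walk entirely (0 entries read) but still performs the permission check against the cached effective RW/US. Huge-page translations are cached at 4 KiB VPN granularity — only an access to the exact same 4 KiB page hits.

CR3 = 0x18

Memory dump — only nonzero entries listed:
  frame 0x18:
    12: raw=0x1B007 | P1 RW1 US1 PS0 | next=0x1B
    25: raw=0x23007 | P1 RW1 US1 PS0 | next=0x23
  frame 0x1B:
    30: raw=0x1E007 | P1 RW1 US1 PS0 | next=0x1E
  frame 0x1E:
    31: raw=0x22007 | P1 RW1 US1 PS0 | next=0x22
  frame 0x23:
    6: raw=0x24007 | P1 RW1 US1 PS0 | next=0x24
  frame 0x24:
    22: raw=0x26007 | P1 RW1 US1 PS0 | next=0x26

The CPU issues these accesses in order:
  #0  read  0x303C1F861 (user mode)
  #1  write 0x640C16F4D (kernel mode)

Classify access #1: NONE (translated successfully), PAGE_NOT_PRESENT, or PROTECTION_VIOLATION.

Trace:
#0 VA=0x303C1F861 (r,user):
  [0] read 0x18 idx=12: raw=0x1B007 flags P=1 W=1 U=1 S=0
  [1] read 0x1B idx=30: raw=0x1E007 flags P=1 W=1 U=1 S=0
  [2] read 0x1E idx=31: raw=0x22007 flags P=1 W=1 U=1 S=0
  ⇒ phys 0x22861  [3 reads]
#1 VA=0x640C16F4D (w,kernel):
  [0] read 0x18 idx=25: raw=0x23007 flags P=1 W=1 U=1 S=0
  [1] read 0x23 idx=6: raw=0x24007 flags P=1 W=1 U=1 S=0
  [2] read 0x24 idx=22: raw=0x26007 flags P=1 W=1 U=1 S=0
  ⇒ phys 0x26F4D  [3 reads]

Access #1 fault: NONE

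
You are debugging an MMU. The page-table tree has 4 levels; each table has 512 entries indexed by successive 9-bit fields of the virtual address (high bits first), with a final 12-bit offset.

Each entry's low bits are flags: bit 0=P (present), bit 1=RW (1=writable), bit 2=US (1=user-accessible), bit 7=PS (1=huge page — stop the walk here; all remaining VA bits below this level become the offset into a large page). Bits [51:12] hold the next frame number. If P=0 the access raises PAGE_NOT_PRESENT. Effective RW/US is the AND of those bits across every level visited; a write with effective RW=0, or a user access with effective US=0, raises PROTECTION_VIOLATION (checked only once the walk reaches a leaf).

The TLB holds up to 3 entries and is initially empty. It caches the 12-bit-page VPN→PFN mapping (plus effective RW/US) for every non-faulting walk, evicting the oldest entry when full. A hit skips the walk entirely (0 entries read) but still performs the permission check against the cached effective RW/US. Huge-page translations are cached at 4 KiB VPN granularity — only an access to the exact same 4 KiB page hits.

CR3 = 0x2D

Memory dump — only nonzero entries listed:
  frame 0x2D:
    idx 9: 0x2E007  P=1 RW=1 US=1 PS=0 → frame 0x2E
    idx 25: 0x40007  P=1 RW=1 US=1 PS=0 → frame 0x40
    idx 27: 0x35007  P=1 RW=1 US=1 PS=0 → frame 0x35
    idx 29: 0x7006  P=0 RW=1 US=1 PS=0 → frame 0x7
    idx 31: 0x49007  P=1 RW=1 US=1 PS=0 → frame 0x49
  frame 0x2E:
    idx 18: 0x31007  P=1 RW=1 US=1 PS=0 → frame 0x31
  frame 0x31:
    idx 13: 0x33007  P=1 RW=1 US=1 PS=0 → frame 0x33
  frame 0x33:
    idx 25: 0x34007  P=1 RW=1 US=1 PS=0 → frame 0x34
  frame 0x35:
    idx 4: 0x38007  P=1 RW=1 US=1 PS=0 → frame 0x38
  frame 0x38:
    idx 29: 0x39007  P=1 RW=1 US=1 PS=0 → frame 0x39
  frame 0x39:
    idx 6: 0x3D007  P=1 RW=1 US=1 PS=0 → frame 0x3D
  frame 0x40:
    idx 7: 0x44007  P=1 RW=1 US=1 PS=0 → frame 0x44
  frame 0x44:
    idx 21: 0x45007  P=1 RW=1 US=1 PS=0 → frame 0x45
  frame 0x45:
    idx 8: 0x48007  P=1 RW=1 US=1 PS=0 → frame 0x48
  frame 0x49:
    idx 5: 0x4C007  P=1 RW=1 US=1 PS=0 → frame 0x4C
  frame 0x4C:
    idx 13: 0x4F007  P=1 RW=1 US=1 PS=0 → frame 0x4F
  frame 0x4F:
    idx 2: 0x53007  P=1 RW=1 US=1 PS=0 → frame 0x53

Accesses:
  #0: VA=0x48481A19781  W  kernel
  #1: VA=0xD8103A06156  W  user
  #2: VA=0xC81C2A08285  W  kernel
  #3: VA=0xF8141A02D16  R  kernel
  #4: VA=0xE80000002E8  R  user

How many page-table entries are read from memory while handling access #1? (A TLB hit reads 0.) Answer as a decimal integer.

Walk each access:
#0 VA=0x48481A19781 (w,kernel):
  lvl0: tbl 0x2D, slot 9 ⇒ 0x2E007 (P1/RW1/US1/PS0)
  lvl1: tbl 0x2E, slot 18 ⇒ 0x31007 (P1/RW1/US1/PS0)
  lvl2: tbl 0x31, slot 13 ⇒ 0x33007 (P1/RW1/US1/PS0)
  lvl3: tbl 0x33, slot 25 ⇒ 0x34007 (P1/RW1/US1/PS0)
  ⇒ phys 0x34781  [4 reads]
#1 VA=0xD8103A06156 (w,user):
  lvl0: tbl 0x2D, slot 27 ⇒ 0x35007 (P1/RW1/US1/PS0)
  lvl1: tbl 0x35, slot 4 ⇒ 0x38007 (P1/RW1/US1/PS0)
  lvl2: tbl 0x38, slot 29 ⇒ 0x39007 (P1/RW1/US1/PS0)
  lvl3: tbl 0x39, slot 6 ⇒ 0x3D007 (P1/RW1/US1/PS0)
  ⇒ phys 0x3D156  [4 reads]
#2 VA=0xC81C2A08285 (w,kernel):
  lvl0: tbl 0x2D, slot 25 ⇒ 0x40007 (P1/RW1/US1/PS0)
  lvl1: tbl 0x40, slot 7 ⇒ 0x44007 (P1/RW1/US1/PS0)
  lvl2: tbl 0x44, slot 21 ⇒ 0x45007 (P1/RW1/US1/PS0)
  lvl3: tbl 0x45, slot 8 ⇒ 0x48007 (P1/RW1/US1/PS0)
  ⇒ phys 0x48285  [4 reads]
#3 VA=0xF8141A02D16 (r,kernel):
  lvl0: tbl 0x2D, slot 31 ⇒ 0x49007 (P1/RW1/US1/PS0)
  lvl1: tbl 0x49, slot 5 ⇒ 0x4C007 (P1/RW1/US1/PS0)
  lvl2: tbl 0x4C, slot 13 ⇒ 0x4F007 (P1/RW1/US1/PS0)
  lvl3: tbl 0x4F, slot 2 ⇒ 0x53007 (P1/RW1/US1/PS0)
  ⇒ phys 0x53D16  [4 reads]
#4 VA=0xE80000002E8 (r,user):
  lvl0: tbl 0x2D, slot 29 ⇒ 0x7006 (P0/RW1/US1/PS0)
  ⇒ fault: PAGE_NOT_PRESENT  — 1 lookups

Entries read for #1: 4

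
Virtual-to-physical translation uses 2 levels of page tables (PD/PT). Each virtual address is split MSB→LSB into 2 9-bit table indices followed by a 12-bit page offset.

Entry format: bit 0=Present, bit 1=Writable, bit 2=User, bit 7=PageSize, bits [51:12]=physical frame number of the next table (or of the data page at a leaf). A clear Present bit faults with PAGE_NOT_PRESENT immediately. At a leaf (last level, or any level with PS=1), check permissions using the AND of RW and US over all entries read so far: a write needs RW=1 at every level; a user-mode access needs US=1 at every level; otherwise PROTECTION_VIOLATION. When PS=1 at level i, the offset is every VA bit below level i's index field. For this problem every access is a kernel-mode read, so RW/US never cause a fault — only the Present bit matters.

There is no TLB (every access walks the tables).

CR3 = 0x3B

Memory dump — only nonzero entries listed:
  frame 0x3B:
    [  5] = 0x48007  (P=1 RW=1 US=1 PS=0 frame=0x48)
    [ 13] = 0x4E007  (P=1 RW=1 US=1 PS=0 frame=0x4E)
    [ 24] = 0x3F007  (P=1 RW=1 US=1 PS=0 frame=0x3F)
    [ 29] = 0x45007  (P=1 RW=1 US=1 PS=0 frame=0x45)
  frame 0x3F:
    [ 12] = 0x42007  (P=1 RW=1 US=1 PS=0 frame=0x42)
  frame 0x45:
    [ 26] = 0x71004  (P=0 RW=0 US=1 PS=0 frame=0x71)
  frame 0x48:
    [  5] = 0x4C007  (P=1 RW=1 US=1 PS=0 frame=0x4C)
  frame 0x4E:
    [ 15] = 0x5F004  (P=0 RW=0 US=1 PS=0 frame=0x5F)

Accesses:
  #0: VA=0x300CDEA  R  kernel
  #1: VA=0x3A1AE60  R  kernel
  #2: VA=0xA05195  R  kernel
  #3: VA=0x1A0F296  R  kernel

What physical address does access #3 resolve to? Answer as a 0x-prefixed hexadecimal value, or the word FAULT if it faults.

Per-access translation:
#0 VA=0x300CDEA (r,kernel):
  lvl0: tbl 0x3B, slot 24 ⇒ 0x3F007 (P1/RW1/US1/PS0)
  lvl1: tbl 0x3F, slot 12 ⇒ 0x42007 (P1/RW1/US1/PS0)
  → PA=0x42DEA  (2 entries read)
#1 VA=0x3A1AE60 (r,kernel):
  lvl0: tbl 0x3B, slot 29 ⇒ 0x45007 (P1/RW1/US1/PS0)
  lvl1: tbl 0x45, slot 26 ⇒ 0x71004 (P0/RW0/US1/PS0)
  → PAGE_NOT_PRESENT  (2 entries read)
#2 VA=0xA05195 (r,kernel):
  lvl0: tbl 0x3B, slot 5 ⇒ 0x48007 (P1/RW1/US1/PS0)
  lvl1: tbl 0x48, slot 5 ⇒ 0x4C007 (P1/RW1/US1/PS0)
  → PA=0x4C195  (2 entries read)
#3 VA=0x1A0F296 (r,kernel):
  lvl0: tbl 0x3B, slot 13 ⇒ 0x4E007 (P1/RW1/US1/PS0)
  lvl1: tbl 0x4E, slot 15 ⇒ 0x5F004 (P0/RW0/US1/PS0)
  → PAGE_NOT_PRESENT  (2 entries read)

Access #3 PA: FAULT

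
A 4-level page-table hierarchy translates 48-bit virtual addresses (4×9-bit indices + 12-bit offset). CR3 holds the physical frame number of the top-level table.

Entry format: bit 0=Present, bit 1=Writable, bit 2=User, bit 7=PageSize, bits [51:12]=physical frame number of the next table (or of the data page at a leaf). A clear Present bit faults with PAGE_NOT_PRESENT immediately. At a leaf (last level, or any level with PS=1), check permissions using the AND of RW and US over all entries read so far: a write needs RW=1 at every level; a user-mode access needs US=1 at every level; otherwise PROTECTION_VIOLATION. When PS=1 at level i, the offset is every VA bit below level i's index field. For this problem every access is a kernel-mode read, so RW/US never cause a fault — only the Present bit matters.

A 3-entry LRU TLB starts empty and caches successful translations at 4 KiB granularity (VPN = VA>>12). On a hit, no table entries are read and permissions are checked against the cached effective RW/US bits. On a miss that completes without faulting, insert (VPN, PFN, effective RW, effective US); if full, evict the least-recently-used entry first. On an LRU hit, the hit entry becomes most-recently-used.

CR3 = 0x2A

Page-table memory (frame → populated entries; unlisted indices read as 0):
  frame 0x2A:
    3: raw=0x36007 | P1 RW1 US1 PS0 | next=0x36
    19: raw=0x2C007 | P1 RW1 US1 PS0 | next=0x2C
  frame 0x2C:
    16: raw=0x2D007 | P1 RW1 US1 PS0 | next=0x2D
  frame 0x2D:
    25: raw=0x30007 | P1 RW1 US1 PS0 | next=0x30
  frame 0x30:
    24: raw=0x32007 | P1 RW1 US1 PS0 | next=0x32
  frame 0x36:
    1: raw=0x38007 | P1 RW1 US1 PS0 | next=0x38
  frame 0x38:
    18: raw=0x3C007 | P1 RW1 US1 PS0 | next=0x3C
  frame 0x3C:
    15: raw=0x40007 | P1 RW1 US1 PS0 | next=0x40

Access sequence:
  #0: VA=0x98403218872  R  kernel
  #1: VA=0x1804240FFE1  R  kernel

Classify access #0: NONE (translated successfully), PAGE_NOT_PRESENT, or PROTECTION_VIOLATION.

Trace:
#0 VA=0x98403218872 (r,kernel):
  [0] read 0x2A idx=19: raw=0x2C007 flags P=1 W=1 U=1 S=0
  [1] read 0x2C idx=16: raw=0x2D007 flags P=1 W=1 U=1 S=0
  [2] read 0x2D idx=25: raw=0x30007 flags P=1 W=1 U=1 S=0
  [3] read 0x30 idx=24: raw=0x32007 flags P=1 W=1 U=1 S=0
  → PA=0x32872  (4 entries read)
#1 VA=0x1804240FFE1 (r,kernel):
  [0] read 0x2A idx=3: raw=0x36007 flags P=1 W=1 U=1 S=0
  [1] read 0x36 idx=1: raw=0x38007 flags P=1 W=1 U=1 S=0
  [2] read 0x38 idx=18: raw=0x3C007 flags P=1 W=1 U=1 S=0
  [3] read 0x3C idx=15: raw=0x40007 flags P=1 W=1 U=1 S=0
  → PA=0x40FE1  (4 entries read)

Access #0 fault: NONE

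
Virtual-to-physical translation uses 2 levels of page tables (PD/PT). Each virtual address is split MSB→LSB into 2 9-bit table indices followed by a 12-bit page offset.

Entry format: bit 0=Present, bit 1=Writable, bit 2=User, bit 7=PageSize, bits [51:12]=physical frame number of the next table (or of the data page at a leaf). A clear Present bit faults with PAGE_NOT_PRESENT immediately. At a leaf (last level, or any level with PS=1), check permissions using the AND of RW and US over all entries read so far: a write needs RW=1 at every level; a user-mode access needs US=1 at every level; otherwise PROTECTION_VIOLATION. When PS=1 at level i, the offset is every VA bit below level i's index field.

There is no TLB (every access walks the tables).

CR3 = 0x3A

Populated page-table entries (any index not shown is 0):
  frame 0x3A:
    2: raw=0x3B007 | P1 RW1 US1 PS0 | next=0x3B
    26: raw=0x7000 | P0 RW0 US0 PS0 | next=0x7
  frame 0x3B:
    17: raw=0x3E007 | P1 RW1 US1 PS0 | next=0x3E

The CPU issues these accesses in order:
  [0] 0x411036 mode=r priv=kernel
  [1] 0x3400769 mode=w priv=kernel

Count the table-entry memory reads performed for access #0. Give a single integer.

Trace:
#0 VA=0x411036 (r,kernel):
  lvl0: tbl 0x3A, slot 2 ⇒ 0x3B007 (P1/RW1/US1/PS0)
  lvl1: tbl 0x3B, slot 17 ⇒ 0x3E007 (P1/RW1/US1/PS0)
  ⇒ phys 0x3E036  [2 reads]
#1 VA=0x3400769 (w,kernel):
  lvl0: tbl 0x3A, slot 26 ⇒ 0x7000 (P0/RW0/US0/PS0)
  → PAGE_NOT_PRESENT  (1 entries read)

Entries read for #0: 2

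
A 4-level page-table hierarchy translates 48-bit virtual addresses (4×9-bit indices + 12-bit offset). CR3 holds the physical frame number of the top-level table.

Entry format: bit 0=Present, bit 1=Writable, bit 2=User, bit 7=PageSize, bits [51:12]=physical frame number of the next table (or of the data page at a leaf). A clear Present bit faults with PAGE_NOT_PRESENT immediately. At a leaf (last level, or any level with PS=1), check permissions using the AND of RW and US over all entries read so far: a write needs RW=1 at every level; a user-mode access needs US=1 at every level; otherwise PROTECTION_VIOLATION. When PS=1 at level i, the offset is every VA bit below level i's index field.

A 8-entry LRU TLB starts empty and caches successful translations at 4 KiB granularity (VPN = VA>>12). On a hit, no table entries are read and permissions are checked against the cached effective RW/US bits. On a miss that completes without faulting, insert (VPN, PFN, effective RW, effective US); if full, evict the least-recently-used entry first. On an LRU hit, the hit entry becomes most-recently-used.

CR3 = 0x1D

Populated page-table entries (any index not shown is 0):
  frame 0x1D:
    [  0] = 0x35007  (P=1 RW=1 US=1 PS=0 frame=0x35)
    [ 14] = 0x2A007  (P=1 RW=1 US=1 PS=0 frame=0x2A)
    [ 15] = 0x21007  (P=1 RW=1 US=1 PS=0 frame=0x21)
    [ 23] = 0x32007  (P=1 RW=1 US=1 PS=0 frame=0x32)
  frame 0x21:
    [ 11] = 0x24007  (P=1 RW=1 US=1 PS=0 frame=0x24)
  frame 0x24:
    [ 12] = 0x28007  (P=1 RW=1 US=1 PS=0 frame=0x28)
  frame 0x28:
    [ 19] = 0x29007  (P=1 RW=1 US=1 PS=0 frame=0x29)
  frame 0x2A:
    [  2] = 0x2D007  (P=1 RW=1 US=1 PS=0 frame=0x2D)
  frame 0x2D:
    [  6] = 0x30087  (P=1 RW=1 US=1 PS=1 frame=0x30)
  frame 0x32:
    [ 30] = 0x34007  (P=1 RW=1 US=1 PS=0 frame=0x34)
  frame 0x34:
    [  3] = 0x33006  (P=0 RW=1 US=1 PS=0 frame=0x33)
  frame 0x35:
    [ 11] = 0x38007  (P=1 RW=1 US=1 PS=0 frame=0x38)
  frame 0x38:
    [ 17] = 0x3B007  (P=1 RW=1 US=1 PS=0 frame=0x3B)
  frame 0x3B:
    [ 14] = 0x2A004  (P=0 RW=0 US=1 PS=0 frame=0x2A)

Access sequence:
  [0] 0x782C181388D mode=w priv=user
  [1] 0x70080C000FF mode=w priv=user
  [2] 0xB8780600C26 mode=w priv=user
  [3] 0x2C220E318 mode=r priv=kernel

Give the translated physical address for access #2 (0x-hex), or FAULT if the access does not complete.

Walk each access:
#0 VA=0x782C181388D (w,user):
  L0: frame=0x1D idx=15 entry=0x21007 [P=1 RW=1 US=1 PS=0]
  L1: frame=0x21 idx=11 entry=0x24007 [P=1 RW=1 US=1 PS=0]
  L2: frame=0x24 idx=12 entry=0x28007 [P=1 RW=1 US=1 PS=0]
  L3: frame=0x28 idx=19 entry=0x29007 [P=1 RW=1 US=1 PS=0]
  → PA=0x2988D  (4 entries read)
#1 VA=0x70080C000FF (w,user):
  L0: frame=0x1D idx=14 entry=0x2A007 [P=1 RW=1 US=1 PS=0]
  L1: frame=0x2A idx=2 entry=0x2D007 [P=1 RW=1 US=1 PS=0]
  L2: frame=0x2D idx=6 entry=0x30087 [P=1 RW=1 US=1 PS=1]
  → PA=0x300FF (huge @L2)  (3 entries read)
#2 VA=0xB8780600C26 (w,user):
  L0: frame=0x1D idx=23 entry=0x32007 [P=1 RW=1 US=1 PS=0]
  L1: frame=0x32 idx=30 entry=0x34007 [P=1 RW=1 US=1 PS=0]
  L2: frame=0x34 idx=3 entry=0x33006 [P=0 RW=1 US=1 PS=0]
  ✗ PAGE_NOT_PRESENT  [3 reads]
#3 VA=0x2C220E318 (r,kernel):
  L0: frame=0x1D idx=0 entry=0x35007 [P=1 RW=1 US=1 PS=0]
  L1: frame=0x35 idx=11 entry=0x38007 [P=1 RW=1 US=1 PS=0]
  L2: frame=0x38 idx=17 entry=0x3B007 [P=1 RW=1 US=1 PS=0]
  L3: frame=0x3B idx=14 entry=0x2A004 [P=0 RW=0 US=1 PS=0]
  ✗ PAGE_NOT_PRESENT  [4 reads]

Access #2 PA: FAULT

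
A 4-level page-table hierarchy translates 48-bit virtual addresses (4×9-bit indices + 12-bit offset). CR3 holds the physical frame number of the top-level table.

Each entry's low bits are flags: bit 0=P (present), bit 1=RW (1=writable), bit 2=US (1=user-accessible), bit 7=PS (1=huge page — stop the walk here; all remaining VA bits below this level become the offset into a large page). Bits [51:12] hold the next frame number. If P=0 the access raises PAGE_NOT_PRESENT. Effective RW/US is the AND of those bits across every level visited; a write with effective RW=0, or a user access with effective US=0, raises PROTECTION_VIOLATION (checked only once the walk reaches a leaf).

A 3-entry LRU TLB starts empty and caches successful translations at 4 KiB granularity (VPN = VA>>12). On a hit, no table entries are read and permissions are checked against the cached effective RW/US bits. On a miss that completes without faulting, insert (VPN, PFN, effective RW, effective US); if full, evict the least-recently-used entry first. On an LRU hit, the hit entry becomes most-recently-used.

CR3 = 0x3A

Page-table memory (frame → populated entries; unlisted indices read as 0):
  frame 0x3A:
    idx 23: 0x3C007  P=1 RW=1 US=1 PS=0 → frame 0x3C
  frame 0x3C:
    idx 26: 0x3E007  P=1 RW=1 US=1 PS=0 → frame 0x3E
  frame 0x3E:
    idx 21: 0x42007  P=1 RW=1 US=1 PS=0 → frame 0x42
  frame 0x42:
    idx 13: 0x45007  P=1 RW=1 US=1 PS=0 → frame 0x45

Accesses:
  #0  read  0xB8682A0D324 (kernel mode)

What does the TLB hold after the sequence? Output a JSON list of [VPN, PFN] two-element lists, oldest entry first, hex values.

Walk each access:
#0 VA=0xB8682A0D324 (r,kernel):
  L0: frame=0x3A idx=23 entry=0x3C007 [P=1 RW=1 US=1 PS=0]
  L1: frame=0x3C idx=26 entry=0x3E007 [P=1 RW=1 US=1 PS=0]
  L2: frame=0x3E idx=21 entry=0x42007 [P=1 RW=1 US=1 PS=0]
  L3: frame=0x42 idx=13 entry=0x45007 [P=1 RW=1 US=1 PS=0]
  → PA=0x45324  (4 entries read)

TLB: [["0xB8682A0D", "0x45"]]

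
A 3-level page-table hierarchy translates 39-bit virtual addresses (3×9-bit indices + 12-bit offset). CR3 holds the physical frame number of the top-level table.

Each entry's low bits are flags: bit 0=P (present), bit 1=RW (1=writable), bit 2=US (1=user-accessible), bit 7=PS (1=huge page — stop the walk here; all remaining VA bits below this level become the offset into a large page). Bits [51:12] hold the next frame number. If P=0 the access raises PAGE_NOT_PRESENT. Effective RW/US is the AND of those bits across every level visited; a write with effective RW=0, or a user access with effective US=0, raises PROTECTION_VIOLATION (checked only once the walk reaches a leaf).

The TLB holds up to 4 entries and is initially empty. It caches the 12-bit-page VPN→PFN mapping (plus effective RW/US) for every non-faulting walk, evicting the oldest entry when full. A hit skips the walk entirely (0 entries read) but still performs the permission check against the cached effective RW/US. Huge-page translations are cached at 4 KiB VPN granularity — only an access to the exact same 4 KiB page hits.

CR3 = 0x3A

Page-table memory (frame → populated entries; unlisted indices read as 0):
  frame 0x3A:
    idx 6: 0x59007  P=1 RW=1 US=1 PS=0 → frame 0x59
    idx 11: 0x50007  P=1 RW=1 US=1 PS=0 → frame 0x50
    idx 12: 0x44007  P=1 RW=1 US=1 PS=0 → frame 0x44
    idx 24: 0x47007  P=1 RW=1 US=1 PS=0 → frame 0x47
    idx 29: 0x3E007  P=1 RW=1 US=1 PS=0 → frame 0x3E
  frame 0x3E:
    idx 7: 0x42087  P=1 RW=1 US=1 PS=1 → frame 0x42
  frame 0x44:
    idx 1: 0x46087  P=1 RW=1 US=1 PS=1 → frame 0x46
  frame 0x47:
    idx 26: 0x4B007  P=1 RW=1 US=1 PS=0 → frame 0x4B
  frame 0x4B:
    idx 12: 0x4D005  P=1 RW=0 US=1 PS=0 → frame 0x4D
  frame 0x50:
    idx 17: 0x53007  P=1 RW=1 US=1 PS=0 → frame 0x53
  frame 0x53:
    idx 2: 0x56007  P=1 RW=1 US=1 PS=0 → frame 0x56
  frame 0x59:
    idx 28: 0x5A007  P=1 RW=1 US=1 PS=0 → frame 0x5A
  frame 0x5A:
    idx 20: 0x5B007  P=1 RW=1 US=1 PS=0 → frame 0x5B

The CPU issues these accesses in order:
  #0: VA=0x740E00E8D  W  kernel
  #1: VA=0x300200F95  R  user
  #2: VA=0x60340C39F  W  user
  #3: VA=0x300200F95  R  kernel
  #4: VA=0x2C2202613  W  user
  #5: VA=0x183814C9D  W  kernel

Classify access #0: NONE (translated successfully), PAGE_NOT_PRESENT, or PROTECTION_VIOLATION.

Trace:
#0 VA=0x740E00E8D (w,kernel):
  lvl0: tbl 0x3A, slot 29 ⇒ 0x3E007 (P1/RW1/US1/PS0)
  lvl1: tbl 0x3E, slot 7 ⇒ 0x42087 (P1/RW1/US1/PS1)
  ✓ 0x42E8D (huge @L1)  — 2 lookups
#1 VA=0x300200F95 (r,user):
  lvl0: tbl 0x3A, slot 12 ⇒ 0x44007 (P1/RW1/US1/PS0)
  lvl1: tbl 0x44, slot 1 ⇒ 0x46087 (P1/RW1/US1/PS1)
  ✓ 0x46F95 (huge @L1)  — 2 lookups
#2 VA=0x60340C39F (w,user):
  lvl0: tbl 0x3A, slot 24 ⇒ 0x47007 (P1/RW1/US1/PS0)
  lvl1: tbl 0x47, slot 26 ⇒ 0x4B007 (P1/RW1/US1/PS0)
  lvl2: tbl 0x4B, slot 12 ⇒ 0x4D005 (P1/RW0/US1/PS0)
  ✗ PROTECTION_VIOLATION  [3 reads]
#3 VA=0x300200F95 (r,kernel):
  TLB hit vpn=0x300200 → PA=0x46F95
#4 VA=0x2C2202613 (w,user):
  lvl0: tbl 0x3A, slot 11 ⇒ 0x50007 (P1/RW1/US1/PS0)
  lvl1: tbl 0x50, slot 17 ⇒ 0x53007 (P1/RW1/US1/PS0)
  lvl2: tbl 0x53, slot 2 ⇒ 0x56007 (P1/RW1/US1/PS0)
  ✓ 0x56613  — 3 lookups
#5 VA=0x183814C9D (w,kernel):
  lvl0: tbl 0x3A, slot 6 ⇒ 0x59007 (P1/RW1/US1/PS0)
  lvl1: tbl 0x59, slot 28 ⇒ 0x5A007 (P1/RW1/US1/PS0)
  lvl2: tbl 0x5A, slot 20 ⇒ 0x5B007 (P1/RW1/US1/PS0)
  ✓ 0x5BC9D  — 3 lookups

Access #0 fault: NONE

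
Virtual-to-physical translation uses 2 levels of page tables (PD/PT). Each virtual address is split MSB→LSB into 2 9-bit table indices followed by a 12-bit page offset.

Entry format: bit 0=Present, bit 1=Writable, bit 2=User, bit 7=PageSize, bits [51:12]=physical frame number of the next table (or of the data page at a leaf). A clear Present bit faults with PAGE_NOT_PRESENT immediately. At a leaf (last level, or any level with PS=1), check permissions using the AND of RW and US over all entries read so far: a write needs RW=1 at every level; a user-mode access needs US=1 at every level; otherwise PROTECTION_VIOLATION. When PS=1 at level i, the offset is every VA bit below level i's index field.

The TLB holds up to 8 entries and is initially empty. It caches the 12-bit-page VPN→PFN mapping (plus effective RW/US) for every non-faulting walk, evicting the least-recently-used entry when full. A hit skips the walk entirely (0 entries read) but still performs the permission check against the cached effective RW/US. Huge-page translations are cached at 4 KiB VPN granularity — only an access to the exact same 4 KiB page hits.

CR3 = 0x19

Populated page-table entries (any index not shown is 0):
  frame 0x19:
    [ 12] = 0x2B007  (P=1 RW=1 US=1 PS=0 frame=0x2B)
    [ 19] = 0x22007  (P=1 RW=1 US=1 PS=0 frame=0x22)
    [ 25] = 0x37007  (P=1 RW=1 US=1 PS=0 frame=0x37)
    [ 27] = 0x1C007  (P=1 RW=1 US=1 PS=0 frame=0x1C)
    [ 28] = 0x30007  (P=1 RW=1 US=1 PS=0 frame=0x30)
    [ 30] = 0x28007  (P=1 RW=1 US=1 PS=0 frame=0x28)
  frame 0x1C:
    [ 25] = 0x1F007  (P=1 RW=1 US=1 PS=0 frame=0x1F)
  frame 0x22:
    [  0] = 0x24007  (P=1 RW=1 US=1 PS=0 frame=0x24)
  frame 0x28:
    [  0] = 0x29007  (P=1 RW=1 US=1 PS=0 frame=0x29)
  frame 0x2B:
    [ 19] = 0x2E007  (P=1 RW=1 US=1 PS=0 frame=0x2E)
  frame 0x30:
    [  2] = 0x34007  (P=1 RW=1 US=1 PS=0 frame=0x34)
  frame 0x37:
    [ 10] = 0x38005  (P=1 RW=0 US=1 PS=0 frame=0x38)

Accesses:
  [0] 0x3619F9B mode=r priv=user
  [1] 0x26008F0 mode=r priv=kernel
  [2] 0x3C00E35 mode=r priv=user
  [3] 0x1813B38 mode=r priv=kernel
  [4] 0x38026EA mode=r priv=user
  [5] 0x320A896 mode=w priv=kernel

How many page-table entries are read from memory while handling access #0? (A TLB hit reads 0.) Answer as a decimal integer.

Walk each access:
#0 VA=0x3619F9B (r,user):
  L0 @0x19[27] → 0x1C007  P=1,RW=1,US=1,PS=0
  L1 @0x1C[25] → 0x1F007  P=1,RW=1,US=1,PS=0
  → PA=0x1FF9B  (2 entries read)
#1 VA=0x26008F0 (r,kernel):
  L0 @0x19[19] → 0x22007  P=1,RW=1,US=1,PS=0
  L1 @0x22[0] → 0x24007  P=1,RW=1,US=1,PS=0
  → PA=0x248F0  (2 entries read)
#2 VA=0x3C00E35 (r,user):
  L0 @0x19[30] → 0x28007  P=1,RW=1,US=1,PS=0
  L1 @0x28[0] → 0x29007  P=1,RW=1,US=1,PS=0
  → PA=0x29E35  (2 entries read)
#3 VA=0x1813B38 (r,kernel):
  L0 @0x19[12] → 0x2B007  P=1,RW=1,US=1,PS=0
  L1 @0x2B[19] → 0x2E007  P=1,RW=1,US=1,PS=0
  → PA=0x2EB38  (2 entries read)
#4 VA=0x38026EA (r,user):
  L0 @0x19[28] → 0x30007  P=1,RW=1,US=1,PS=0
  L1 @0x30[2] → 0x34007  P=1,RW=1,US=1,PS=0
  → PA=0x346EA  (2 entries read)
#5 VA=0x320A896 (w,kernel):
  L0 @0x19[25] → 0x37007  P=1,RW=1,US=1,PS=0
  L1 @0x37[10] → 0x38005  P=1,RW=0,US=1,PS=0
  → PROTECTION_VIOLATION  (2 entries read)

Entries read for #0: 2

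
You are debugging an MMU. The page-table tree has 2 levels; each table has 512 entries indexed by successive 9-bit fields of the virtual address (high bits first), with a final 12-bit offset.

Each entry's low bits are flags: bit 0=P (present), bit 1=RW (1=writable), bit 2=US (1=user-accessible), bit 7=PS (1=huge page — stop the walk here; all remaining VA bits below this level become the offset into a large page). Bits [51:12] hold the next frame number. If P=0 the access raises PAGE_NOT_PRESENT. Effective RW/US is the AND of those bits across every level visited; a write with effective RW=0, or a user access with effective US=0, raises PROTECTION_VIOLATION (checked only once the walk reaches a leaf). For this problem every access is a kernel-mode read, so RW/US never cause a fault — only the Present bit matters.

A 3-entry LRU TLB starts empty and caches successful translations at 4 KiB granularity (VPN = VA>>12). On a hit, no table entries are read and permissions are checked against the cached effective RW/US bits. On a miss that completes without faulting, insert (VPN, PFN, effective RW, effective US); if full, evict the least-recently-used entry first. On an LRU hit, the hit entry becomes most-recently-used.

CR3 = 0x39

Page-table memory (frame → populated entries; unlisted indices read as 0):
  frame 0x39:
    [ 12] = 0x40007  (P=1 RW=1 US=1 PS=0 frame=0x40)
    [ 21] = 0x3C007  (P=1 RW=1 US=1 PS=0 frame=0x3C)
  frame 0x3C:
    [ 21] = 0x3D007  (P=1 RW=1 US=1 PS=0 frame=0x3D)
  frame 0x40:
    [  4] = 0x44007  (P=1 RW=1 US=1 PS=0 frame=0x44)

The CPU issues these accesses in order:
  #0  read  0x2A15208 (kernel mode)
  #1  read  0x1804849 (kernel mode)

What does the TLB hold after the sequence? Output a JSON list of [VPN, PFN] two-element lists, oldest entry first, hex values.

Walk each access:
#0 VA=0x2A15208 (r,kernel):
  lvl0: tbl 0x39, slot 21 ⇒ 0x3C007 (P1/RW1/US1/PS0)
  lvl1: tbl 0x3C, slot 21 ⇒ 0x3D007 (P1/RW1/US1/PS0)
  ✓ 0x3D208  — 2 lookups
#1 VA=0x1804849 (r,kernel):
  lvl0: tbl 0x39, slot 12 ⇒ 0x40007 (P1/RW1/US1/PS0)
  lvl1: tbl 0x40, slot 4 ⇒ 0x44007 (P1/RW1/US1/PS0)
  ✓ 0x44849  — 2 lookups

TLB: [["0x2A15", "0x3D"], ["0x1804", "0x44"]]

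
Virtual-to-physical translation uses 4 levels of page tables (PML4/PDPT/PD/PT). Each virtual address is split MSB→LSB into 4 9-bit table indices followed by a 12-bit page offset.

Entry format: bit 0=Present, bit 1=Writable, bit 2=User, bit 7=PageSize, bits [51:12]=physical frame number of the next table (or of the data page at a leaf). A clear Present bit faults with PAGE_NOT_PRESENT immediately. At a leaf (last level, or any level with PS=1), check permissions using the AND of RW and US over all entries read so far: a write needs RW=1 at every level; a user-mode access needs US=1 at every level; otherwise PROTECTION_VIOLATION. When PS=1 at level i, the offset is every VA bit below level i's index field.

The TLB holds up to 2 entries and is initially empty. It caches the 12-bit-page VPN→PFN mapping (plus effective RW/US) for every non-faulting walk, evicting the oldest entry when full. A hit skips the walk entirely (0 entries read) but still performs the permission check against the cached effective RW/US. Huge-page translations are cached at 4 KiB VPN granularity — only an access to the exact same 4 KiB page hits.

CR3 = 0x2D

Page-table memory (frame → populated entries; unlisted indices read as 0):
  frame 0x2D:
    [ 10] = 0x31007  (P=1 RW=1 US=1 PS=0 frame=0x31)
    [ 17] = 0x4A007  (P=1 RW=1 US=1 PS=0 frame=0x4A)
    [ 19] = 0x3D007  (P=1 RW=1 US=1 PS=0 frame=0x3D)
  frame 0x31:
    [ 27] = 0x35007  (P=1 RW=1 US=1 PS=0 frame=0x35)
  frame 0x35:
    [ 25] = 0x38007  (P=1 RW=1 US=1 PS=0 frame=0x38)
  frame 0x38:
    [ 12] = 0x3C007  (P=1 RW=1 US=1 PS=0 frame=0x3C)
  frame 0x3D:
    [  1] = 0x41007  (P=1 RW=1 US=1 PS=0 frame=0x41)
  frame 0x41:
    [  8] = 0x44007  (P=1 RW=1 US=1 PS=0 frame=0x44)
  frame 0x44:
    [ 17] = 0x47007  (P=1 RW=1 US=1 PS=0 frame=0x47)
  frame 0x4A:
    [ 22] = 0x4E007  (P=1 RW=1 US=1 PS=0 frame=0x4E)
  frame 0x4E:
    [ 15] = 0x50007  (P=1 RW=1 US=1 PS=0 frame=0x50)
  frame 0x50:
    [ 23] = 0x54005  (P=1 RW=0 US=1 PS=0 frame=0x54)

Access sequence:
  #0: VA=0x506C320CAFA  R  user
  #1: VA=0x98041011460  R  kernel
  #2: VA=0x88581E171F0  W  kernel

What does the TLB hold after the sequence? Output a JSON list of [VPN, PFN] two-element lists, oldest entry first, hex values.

Trace:
#0 VA=0x506C320CAFA (r,user):
  [0] read 0x2D idx=10: raw=0x31007 flags P=1 W=1 U=1 S=0
  [1] read 0x31 idx=27: raw=0x35007 flags P=1 W=1 U=1 S=0
  [2] read 0x35 idx=25: raw=0x38007 flags P=1 W=1 U=1 S=0
  [3] read 0x38 idx=12: raw=0x3C007 flags P=1 W=1 U=1 S=0
  ✓ 0x3CAFA  — 4 lookups
#1 VA=0x98041011460 (r,kernel):
  [0] read 0x2D idx=19: raw=0x3D007 flags P=1 W=1 U=1 S=0
  [1] read 0x3D idx=1: raw=0x41007 flags P=1 W=1 U=1 S=0
  [2] read 0x41 idx=8: raw=0x44007 flags P=1 W=1 U=1 S=0
  [3] read 0x44 idx=17: raw=0x47007 flags P=1 W=1 U=1 S=0
  ✓ 0x47460  — 4 lookups
#2 VA=0x88581E171F0 (w,kernel):
  [0] read 0x2D idx=17: raw=0x4A007 flags P=1 W=1 U=1 S=0
  [1] read 0x4A idx=22: raw=0x4E007 flags P=1 W=1 U=1 S=0
  [2] read 0x4E idx=15: raw=0x50007 flags P=1 W=1 U=1 S=0
  [3] read 0x50 idx=23: raw=0x54005 flags P=1 W=0 U=1 S=0
  ✗ PROTECTION_VIOLATION  [4 reads]

TLB: [["0x506C320C", "0x3C"], ["0x98041011", "0x47"]]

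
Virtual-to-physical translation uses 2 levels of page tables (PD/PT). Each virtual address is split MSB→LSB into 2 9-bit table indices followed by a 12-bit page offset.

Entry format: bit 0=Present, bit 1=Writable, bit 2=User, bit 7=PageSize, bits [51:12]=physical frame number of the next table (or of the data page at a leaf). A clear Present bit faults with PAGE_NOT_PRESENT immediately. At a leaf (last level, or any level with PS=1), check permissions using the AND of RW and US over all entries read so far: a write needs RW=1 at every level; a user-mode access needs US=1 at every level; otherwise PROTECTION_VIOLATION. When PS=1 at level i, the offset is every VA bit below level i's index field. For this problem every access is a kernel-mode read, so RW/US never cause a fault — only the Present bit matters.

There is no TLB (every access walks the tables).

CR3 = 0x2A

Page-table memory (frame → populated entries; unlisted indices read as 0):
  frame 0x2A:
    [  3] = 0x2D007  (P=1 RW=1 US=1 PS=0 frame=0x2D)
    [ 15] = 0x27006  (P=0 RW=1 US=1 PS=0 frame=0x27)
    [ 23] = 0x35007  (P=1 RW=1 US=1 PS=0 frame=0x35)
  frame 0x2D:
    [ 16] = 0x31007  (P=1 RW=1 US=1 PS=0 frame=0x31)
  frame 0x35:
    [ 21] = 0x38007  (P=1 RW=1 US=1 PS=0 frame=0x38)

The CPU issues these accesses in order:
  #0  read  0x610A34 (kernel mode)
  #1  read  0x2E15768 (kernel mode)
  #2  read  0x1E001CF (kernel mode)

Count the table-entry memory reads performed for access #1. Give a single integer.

Walk each access:
#0 VA=0x610A34 (r,kernel):
  lvl0: tbl 0x2A, slot 3 ⇒ 0x2D007 (P1/RW1/US1/PS0)
  lvl1: tbl 0x2D, slot 16 ⇒ 0x31007 (P1/RW1/US1/PS0)
  → PA=0x31A34  (2 entries read)
#1 VA=0x2E15768 (r,kernel):
  lvl0: tbl 0x2A, slot 23 ⇒ 0x35007 (P1/RW1/US1/PS0)
  lvl1: tbl 0x35, slot 21 ⇒ 0x38007 (P1/RW1/US1/PS0)
  → PA=0x38768  (2 entries read)
#2 VA=0x1E001CF (r,kernel):
  lvl0: tbl 0x2A, slot 15 ⇒ 0x27006 (P0/RW1/US1/PS0)
  ✗ PAGE_NOT_PRESENT  [1 reads]

Entries read for #1: 2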